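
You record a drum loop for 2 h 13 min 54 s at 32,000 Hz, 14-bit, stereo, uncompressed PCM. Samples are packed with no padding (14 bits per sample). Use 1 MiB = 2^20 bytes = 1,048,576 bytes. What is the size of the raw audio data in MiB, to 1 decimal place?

858.1 MiB

Duration = 2 h 13 min 54 s = 8,034 s.
Bits = 32,000 × 8,034 × 14 × 2 = 7,198,464,000 bits = 899,808,000 bytes.
899,808,000 / 1,048,576 = 858.1 MiB.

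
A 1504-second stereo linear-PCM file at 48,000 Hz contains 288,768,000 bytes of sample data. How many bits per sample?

16 bits

Bytes per sample = 288,768,000 / (48,000 × 1,504 × 2) = 288,768,000 / 144,384,000 = 2.
Bit depth = 2 × 8 = 16 bits.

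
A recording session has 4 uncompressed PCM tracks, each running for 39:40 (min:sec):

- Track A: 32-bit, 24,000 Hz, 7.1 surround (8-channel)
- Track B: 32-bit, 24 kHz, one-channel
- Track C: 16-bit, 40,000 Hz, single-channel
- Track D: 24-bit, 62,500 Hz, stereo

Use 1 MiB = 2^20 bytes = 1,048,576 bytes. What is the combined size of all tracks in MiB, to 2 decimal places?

39:40 (min:sec) = 2,380 s.
Track A: 24,000 × 2,380 × 4 × 8 = 1,827,840,000 bytes.
Track B: 24,000 × 2,380 × 4 × 1 = 228,480,000 bytes.
Track C: 40,000 × 2,380 × 2 × 1 = 190,400,000 bytes.
Track D: 62,500 × 2,380 × 3 × 2 = 892,500,000 bytes.
Total = 3,139,220,000 bytes = 2993.79 MiB.

2993.79 MiB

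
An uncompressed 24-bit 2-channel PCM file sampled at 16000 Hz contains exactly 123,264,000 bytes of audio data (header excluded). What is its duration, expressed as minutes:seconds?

21:24

Byte rate = 16,000 × 3 × 2 = 96,000 bytes/s.
Duration = 123,264,000 / 96,000 = 1,284 s.
1,284 s = 21:24.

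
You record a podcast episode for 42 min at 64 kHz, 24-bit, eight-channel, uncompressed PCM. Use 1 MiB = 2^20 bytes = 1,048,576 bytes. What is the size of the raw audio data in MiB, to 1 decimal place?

Duration = 42 min = 2,520 s.
Bytes = 64,000 samples/s × 2,520 s × 3 bytes/sample × 8 ch = 3,870,720,000 bytes.
3,870,720,000 / 1,048,576 = 3691.4 MiB.

3691.4 MiB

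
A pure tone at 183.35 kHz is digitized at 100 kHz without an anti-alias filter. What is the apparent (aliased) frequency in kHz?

16.65 kHz

Nyquist = 100,000/2 = 50,000 Hz; 183,350 Hz exceeds it.
Alias = |183,350 − 2×100,000| = |183,350 − 200,000| = 16,650 Hz = 16.65 kHz.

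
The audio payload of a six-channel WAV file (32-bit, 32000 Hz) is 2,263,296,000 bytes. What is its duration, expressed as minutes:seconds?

49:07

Byte rate = 32,000 × 4 × 6 = 768,000 bytes/s.
Duration = 2,263,296,000 / 768,000 = 2,947 s.
2,947 s = 49:07.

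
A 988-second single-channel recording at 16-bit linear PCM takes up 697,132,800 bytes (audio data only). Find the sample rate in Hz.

352,800 Hz

Bytes = sample_rate × seconds × bytes_per_sample × channels.
sample_rate = 697,132,800 / (988 × 2 × 1) = 697,132,800 / 1,976 = 352,800 Hz.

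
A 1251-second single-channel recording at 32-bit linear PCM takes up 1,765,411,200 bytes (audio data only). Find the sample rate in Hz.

Bytes = sample_rate × seconds × bytes_per_sample × channels.
sample_rate = 1,765,411,200 / (1,251 × 4 × 1) = 1,765,411,200 / 5,004 = 352,800 Hz.

352,800 Hz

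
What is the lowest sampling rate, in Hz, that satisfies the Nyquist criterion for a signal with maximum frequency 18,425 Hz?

Minimum sample rate = 2 × 18,425 Hz = 36,850 Hz.

36,850 Hz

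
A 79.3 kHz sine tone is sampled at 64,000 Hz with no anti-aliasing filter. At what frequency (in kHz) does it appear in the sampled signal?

15.3 kHz

Nyquist = 64,000/2 = 32,000 Hz; 79,300 Hz exceeds it.
Alias = |79,300 − 1×64,000| = |79,300 − 64,000| = 15,300 Hz = 15.3 kHz.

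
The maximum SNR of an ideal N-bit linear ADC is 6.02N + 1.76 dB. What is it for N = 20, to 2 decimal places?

122.16 dB

6.02 × 20 + 1.76 = 122.16 dB.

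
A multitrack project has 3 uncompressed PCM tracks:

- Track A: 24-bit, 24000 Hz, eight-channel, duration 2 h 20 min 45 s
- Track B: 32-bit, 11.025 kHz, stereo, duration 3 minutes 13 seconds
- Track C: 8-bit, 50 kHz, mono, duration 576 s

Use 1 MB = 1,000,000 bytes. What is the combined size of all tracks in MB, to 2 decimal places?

Track A: 2 h 20 min 45 s = 8,445 s; 24,000 × 8,445 × 3 × 8 = 4,864,320,000 bytes.
Track B: 3 minutes 13 seconds = 193 s; 11,025 × 193 × 4 × 2 = 17,022,600 bytes.
Track C: 50,000 × 576 × 1 × 1 = 28,800,000 bytes.
Total = 4,910,142,600 bytes = 4910.14 MB.

4910.14 MB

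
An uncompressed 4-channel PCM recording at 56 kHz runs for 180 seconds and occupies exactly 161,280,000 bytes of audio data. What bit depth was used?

Bytes per sample = 161,280,000 / (56,000 × 180 × 4) = 161,280,000 / 40,320,000 = 4.
Bit depth = 4 × 8 = 32 bits.

32 bits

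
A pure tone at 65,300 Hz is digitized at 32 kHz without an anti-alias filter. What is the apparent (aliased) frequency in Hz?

1,300 Hz

Nyquist = 32,000/2 = 16,000 Hz; 65,300 Hz exceeds it.
Alias = |65,300 − 2×32,000| = |65,300 − 64,000| = 1,300 Hz.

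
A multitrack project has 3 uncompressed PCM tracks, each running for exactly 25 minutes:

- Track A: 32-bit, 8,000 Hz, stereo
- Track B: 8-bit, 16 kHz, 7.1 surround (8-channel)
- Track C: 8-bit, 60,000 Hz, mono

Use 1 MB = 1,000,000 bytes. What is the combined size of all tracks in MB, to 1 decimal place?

exactly 25 minutes = 1,500 s.
Track A: 8,000 × 1,500 × 4 × 2 = 96,000,000 bytes.
Track B: 16,000 × 1,500 × 1 × 8 = 192,000,000 bytes.
Track C: 60,000 × 1,500 × 1 × 1 = 90,000,000 bytes.
Total = 378,000,000 bytes = 378.0 MB.

378.0 MB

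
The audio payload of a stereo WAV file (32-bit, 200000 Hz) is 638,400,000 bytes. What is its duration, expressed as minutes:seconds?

Byte rate = 200,000 × 4 × 2 = 1,600,000 bytes/s.
Duration = 638,400,000 / 1,600,000 = 399 s.
399 s = 6:39.

6:39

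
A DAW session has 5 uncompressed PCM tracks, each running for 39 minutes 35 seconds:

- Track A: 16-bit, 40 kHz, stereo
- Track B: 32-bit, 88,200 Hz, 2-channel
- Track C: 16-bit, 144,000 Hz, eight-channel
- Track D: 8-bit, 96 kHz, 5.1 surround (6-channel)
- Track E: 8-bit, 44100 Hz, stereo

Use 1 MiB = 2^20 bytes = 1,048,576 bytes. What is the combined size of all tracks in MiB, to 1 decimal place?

39 minutes 35 seconds = 2,375 s.
Track A: 40,000 × 2,375 × 2 × 2 = 380,000,000 bytes.
Track B: 88,200 × 2,375 × 4 × 2 = 1,675,800,000 bytes.
Track C: 144,000 × 2,375 × 2 × 8 = 5,472,000,000 bytes.
Track D: 96,000 × 2,375 × 1 × 6 = 1,368,000,000 bytes.
Track E: 44,100 × 2,375 × 1 × 2 = 209,475,000 bytes.
Total = 9,105,275,000 bytes = 8683.5 MiB.

8683.5 MiB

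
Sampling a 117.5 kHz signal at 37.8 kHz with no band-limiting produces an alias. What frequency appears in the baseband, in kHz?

Nyquist = 37,800/2 = 18,900 Hz; 117,500 Hz exceeds it.
Alias = |117,500 − 3×37,800| = |117,500 − 113,400| = 4,100 Hz = 4.1 kHz.

4.1 kHz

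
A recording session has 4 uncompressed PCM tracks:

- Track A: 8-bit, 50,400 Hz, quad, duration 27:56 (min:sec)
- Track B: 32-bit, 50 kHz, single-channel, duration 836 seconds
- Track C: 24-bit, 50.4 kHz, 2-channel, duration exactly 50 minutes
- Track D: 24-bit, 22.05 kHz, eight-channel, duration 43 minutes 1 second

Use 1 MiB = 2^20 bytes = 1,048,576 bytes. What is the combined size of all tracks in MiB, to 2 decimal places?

2649.45 MiB

Track A: 27:56 (min:sec) = 1,676 s; 50,400 × 1,676 × 1 × 4 = 337,881,600 bytes.
Track B: 50,000 × 836 × 4 × 1 = 167,200,000 bytes.
Track C: exactly 50 minutes = 3,000 s; 50,400 × 3,000 × 3 × 2 = 907,200,000 bytes.
Track D: 43 minutes 1 second = 2,581 s; 22,050 × 2,581 × 3 × 8 = 1,365,865,200 bytes.
Total = 2,778,146,800 bytes = 2649.45 MiB.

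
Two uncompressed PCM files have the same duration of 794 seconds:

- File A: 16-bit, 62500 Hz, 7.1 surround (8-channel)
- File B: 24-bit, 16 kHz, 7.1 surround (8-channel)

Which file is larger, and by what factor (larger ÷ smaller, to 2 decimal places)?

File A: 62,500 × 2 × 8 = 1,000,000 bytes/s.
File B: 16,000 × 3 × 8 = 384,000 bytes/s.
File A is larger; ratio = 794,000,000 / 304,896,000 = 2.60.

File A, by a factor of 2.60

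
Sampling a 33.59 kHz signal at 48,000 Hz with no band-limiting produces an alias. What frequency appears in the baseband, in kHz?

Nyquist = 48,000/2 = 24,000 Hz; 33,590 Hz exceeds it.
Alias = |33,590 − 1×48,000| = |33,590 − 48,000| = 14,410 Hz = 14.41 kHz.

14.41 kHz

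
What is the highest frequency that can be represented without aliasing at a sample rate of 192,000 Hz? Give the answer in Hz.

Nyquist frequency = sample rate / 2 = 192,000 / 2 = 96,000 Hz.

96,000 Hz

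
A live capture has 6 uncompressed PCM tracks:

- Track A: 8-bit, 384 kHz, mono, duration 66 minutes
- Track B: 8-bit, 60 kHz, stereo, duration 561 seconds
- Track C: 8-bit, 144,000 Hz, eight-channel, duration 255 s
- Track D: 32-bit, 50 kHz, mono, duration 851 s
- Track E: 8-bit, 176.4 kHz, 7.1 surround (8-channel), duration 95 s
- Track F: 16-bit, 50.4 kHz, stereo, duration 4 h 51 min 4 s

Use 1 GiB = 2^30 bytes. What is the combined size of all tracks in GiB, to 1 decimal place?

5.3 GiB

Track A: 66 minutes = 3,960 s; 384,000 × 3,960 × 1 × 1 = 1,520,640,000 bytes.
Track B: 60,000 × 561 × 1 × 2 = 67,320,000 bytes.
Track C: 144,000 × 255 × 1 × 8 = 293,760,000 bytes.
Track D: 50,000 × 851 × 4 × 1 = 170,200,000 bytes.
Track E: 176,400 × 95 × 1 × 8 = 134,064,000 bytes.
Track F: 4 h 51 min 4 s = 17,464 s; 50,400 × 17,464 × 2 × 2 = 3,520,742,400 bytes.
Total = 5,706,726,400 bytes = 5.3 GiB.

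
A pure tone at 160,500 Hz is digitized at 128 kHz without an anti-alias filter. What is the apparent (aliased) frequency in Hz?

Nyquist = 128,000/2 = 64,000 Hz; 160,500 Hz exceeds it.
Alias = |160,500 − 1×128,000| = |160,500 − 128,000| = 32,500 Hz.

32,500 Hz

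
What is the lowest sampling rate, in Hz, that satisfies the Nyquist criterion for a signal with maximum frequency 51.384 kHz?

Minimum sample rate = 2 × 51,384 Hz = 102,768 Hz.

102,768 Hz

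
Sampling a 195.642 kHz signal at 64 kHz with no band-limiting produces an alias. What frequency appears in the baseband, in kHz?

Nyquist = 64,000/2 = 32,000 Hz; 195,642 Hz exceeds it.
Alias = |195,642 − 3×64,000| = |195,642 − 192,000| = 3,642 Hz = 3.642 kHz.

3.642 kHz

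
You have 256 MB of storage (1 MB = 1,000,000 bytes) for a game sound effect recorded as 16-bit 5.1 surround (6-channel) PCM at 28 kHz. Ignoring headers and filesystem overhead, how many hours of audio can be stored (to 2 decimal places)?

0.21 hours

Uncompressed byte rate = 28,000 × 2 × 6 = 336,000 bytes/s.
Capacity = 256 × 1,000,000 = 256,000,000 bytes.
256,000,000 / 336,000 ≈ 761.9 s → 0.21 hours.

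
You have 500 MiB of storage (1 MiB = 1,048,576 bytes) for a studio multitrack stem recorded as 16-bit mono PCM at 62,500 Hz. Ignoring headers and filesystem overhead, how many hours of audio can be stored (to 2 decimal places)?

Uncompressed byte rate = 62,500 × 2 × 1 = 125,000 bytes/s.
Capacity = 500 × 1,048,576 = 524,288,000 bytes.
524,288,000 / 125,000 ≈ 4194.3 s → 1.17 hours.

1.17 hours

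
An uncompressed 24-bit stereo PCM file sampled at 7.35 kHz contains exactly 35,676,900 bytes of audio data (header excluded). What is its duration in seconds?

809 seconds

Byte rate = 7,350 × 3 × 2 = 44,100 bytes/s.
Duration = 35,676,900 / 44,100 = 809 s.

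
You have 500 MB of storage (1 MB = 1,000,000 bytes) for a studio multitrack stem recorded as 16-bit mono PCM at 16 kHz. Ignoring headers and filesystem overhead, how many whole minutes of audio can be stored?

Uncompressed byte rate = 16,000 × 2 × 1 = 32,000 bytes/s.
Capacity = 500 × 1,000,000 = 500,000,000 bytes.
500,000,000 / 32,000 ≈ 15625 s → 260 minutes.

260 minutes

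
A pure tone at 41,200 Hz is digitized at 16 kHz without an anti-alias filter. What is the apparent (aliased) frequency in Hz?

6,800 Hz

Nyquist = 16,000/2 = 8,000 Hz; 41,200 Hz exceeds it.
Alias = |41,200 − 3×16,000| = |41,200 − 48,000| = 6,800 Hz.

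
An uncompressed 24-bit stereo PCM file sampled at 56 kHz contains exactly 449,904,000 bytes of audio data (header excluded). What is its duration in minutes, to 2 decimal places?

Byte rate = 56,000 × 3 × 2 = 336,000 bytes/s.
Duration = 449,904,000 / 336,000 = 1,339 s.
1,339 s / 60 = 22.32 minutes.

22.32 minutes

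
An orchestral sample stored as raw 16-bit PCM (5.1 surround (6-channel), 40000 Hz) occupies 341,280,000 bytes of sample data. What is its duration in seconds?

Byte rate = 40,000 × 2 × 6 = 480,000 bytes/s.
Duration = 341,280,000 / 480,000 = 711 s.

711 seconds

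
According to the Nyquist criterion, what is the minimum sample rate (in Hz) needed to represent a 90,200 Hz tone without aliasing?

Minimum sample rate = 2 × 90,200 Hz = 180,400 Hz.

180,400 Hz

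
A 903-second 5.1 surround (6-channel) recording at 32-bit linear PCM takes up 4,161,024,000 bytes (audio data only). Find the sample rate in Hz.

192,000 Hz

Bytes = sample_rate × seconds × bytes_per_sample × channels.
sample_rate = 4,161,024,000 / (903 × 4 × 6) = 4,161,024,000 / 21,672 = 192,000 Hz.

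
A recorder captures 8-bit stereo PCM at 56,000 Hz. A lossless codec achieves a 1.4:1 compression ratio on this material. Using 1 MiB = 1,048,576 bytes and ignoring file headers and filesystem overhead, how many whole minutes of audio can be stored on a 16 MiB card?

Uncompressed byte rate = 56,000 × 1 × 2 = 112,000 bytes/s.
After 1.4:1 compression, effective rate ≈ 80000 bytes/s.
Capacity = 16 × 1,048,576 = 16,777,216 bytes.
16,777,216 / effective rate ≈ 209.72 s → 3 minutes.

3 minutes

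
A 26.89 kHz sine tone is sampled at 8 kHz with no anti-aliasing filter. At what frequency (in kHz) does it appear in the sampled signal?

2.89 kHz

Nyquist = 8,000/2 = 4,000 Hz; 26,890 Hz exceeds it.
Alias = |26,890 − 3×8,000| = |26,890 − 24,000| = 2,890 Hz = 2.89 kHz.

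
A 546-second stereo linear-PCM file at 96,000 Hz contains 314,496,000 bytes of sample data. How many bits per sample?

24 bits

Bytes per sample = 314,496,000 / (96,000 × 546 × 2) = 314,496,000 / 104,832,000 = 3.
Bit depth = 3 × 8 = 24 bits.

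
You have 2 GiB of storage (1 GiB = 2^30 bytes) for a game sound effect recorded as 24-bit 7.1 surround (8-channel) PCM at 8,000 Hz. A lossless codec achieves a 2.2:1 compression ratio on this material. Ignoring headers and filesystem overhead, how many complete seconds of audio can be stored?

Uncompressed byte rate = 8,000 × 3 × 8 = 192,000 bytes/s.
After 2.2:1 compression, effective rate ≈ 87272.73 bytes/s.
Capacity = 2 × 1,073,741,824 = 2,147,483,648 bytes.
2,147,483,648 / effective rate ≈ 24606.58 s → 24,606 seconds.

24,606 seconds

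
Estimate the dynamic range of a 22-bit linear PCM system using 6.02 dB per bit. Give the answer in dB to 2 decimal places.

22 × 6.02 = 132.44 dB.

132.44 dB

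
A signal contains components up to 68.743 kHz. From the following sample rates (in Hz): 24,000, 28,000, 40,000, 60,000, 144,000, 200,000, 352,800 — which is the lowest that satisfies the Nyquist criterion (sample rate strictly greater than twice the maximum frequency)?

144,000 Hz

Need sample rate > 2 × 68,743 = 137,486 Hz.
Lowest listed rate above 137,486 Hz is 144,000 Hz.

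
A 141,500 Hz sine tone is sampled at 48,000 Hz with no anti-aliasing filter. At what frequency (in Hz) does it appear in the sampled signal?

2,500 Hz

Nyquist = 48,000/2 = 24,000 Hz; 141,500 Hz exceeds it.
Alias = |141,500 − 3×48,000| = |141,500 − 144,000| = 2,500 Hz.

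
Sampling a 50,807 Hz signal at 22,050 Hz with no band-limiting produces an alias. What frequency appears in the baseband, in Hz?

Nyquist = 22,050/2 = 11,025 Hz; 50,807 Hz exceeds it.
Alias = |50,807 − 2×22,050| = |50,807 − 44,100| = 6,707 Hz.

6,707 Hz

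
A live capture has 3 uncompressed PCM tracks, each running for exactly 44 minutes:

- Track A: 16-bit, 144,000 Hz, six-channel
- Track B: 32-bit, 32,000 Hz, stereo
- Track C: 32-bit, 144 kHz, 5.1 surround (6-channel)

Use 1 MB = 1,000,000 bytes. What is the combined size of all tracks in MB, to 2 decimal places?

exactly 44 minutes = 2,640 s.
Track A: 144,000 × 2,640 × 2 × 6 = 4,561,920,000 bytes.
Track B: 32,000 × 2,640 × 4 × 2 = 675,840,000 bytes.
Track C: 144,000 × 2,640 × 4 × 6 = 9,123,840,000 bytes.
Total = 14,361,600,000 bytes = 14361.60 MB.

14361.60 MB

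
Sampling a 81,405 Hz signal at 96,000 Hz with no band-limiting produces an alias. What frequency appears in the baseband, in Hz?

Nyquist = 96,000/2 = 48,000 Hz; 81,405 Hz exceeds it.
Alias = |81,405 − 1×96,000| = |81,405 − 96,000| = 14,595 Hz.

14,595 Hz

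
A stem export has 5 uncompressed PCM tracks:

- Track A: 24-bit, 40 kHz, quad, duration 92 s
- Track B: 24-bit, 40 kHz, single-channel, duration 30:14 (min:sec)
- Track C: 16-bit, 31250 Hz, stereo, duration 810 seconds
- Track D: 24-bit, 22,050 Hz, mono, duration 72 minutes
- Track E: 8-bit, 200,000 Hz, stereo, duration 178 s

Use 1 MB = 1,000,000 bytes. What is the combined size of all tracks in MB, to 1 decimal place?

720.1 MB

Track A: 40,000 × 92 × 3 × 4 = 44,160,000 bytes.
Track B: 30:14 (min:sec) = 1,814 s; 40,000 × 1,814 × 3 × 1 = 217,680,000 bytes.
Track C: 31,250 × 810 × 2 × 2 = 101,250,000 bytes.
Track D: 72 minutes = 4,320 s; 22,050 × 4,320 × 3 × 1 = 285,768,000 bytes.
Track E: 200,000 × 178 × 1 × 2 = 71,200,000 bytes.
Total = 720,058,000 bytes = 720.1 MB.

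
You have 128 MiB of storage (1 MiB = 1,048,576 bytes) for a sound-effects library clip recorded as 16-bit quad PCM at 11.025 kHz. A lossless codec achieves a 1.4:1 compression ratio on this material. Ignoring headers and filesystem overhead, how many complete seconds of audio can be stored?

2,130 seconds

Uncompressed byte rate = 11,025 × 2 × 4 = 88,200 bytes/s.
After 1.4:1 compression, effective rate ≈ 63000 bytes/s.
Capacity = 128 × 1,048,576 = 134,217,728 bytes.
134,217,728 / effective rate ≈ 2130.44 s → 2,130 seconds.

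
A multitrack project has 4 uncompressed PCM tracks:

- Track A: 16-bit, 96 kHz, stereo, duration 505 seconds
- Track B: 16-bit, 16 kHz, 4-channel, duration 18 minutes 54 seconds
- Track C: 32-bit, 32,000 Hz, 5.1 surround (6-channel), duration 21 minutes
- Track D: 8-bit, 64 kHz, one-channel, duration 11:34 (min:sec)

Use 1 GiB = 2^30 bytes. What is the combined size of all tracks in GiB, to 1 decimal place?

1.3 GiB

Track A: 96,000 × 505 × 2 × 2 = 193,920,000 bytes.
Track B: 18 minutes 54 seconds = 1,134 s; 16,000 × 1,134 × 2 × 4 = 145,152,000 bytes.
Track C: 21 minutes = 1,260 s; 32,000 × 1,260 × 4 × 6 = 967,680,000 bytes.
Track D: 11:34 (min:sec) = 694 s; 64,000 × 694 × 1 × 1 = 44,416,000 bytes.
Total = 1,351,168,000 bytes = 1.3 GiB.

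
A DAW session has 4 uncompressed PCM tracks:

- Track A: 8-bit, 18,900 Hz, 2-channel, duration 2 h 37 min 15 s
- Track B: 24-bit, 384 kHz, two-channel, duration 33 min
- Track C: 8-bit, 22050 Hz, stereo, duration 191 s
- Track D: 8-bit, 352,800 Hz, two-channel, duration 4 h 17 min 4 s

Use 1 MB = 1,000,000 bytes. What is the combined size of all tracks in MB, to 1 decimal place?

15810.2 MB

Track A: 2 h 37 min 15 s = 9,435 s; 18,900 × 9,435 × 1 × 2 = 356,643,000 bytes.
Track B: 33 min = 1,980 s; 384,000 × 1,980 × 3 × 2 = 4,561,920,000 bytes.
Track C: 22,050 × 191 × 1 × 2 = 8,423,100 bytes.
Track D: 4 h 17 min 4 s = 15,424 s; 352,800 × 15,424 × 1 × 2 = 10,883,174,400 bytes.
Total = 15,810,160,500 bytes = 15810.2 MB.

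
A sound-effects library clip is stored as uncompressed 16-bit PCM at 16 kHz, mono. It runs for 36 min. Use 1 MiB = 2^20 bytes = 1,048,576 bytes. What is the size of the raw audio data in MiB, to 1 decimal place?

Duration = 36 min = 2,160 s.
Bytes = 16,000 samples/s × 2,160 s × 2 bytes/sample × 1 ch = 69,120,000 bytes.
69,120,000 / 1,048,576 = 65.9 MiB.

65.9 MiB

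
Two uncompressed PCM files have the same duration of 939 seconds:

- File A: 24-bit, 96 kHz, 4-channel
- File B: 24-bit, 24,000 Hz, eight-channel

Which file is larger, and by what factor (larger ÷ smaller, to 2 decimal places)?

File A: 96,000 × 3 × 4 = 1,152,000 bytes/s.
File B: 24,000 × 3 × 8 = 576,000 bytes/s.
File A is larger; ratio = 1,081,728,000 / 540,864,000 = 2.00.

File A, by a factor of 2.00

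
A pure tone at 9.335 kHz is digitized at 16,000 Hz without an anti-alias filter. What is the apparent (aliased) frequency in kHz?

6.665 kHz

Nyquist = 16,000/2 = 8,000 Hz; 9,335 Hz exceeds it.
Alias = |9,335 − 1×16,000| = |9,335 − 16,000| = 6,665 Hz = 6.665 kHz.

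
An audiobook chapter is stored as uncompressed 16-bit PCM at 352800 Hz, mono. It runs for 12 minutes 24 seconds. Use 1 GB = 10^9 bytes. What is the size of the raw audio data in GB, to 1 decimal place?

0.5 GB

Duration = 12 minutes 24 seconds = 744 s.
Bytes = 352,800 samples/s × 744 s × 2 bytes/sample × 1 ch = 524,966,400 bytes.
524,966,400 / 1,000,000,000 = 0.5 GB.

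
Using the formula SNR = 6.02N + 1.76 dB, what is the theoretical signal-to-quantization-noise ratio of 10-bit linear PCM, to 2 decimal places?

61.96 dB

6.02 × 10 + 1.76 = 61.96 dB.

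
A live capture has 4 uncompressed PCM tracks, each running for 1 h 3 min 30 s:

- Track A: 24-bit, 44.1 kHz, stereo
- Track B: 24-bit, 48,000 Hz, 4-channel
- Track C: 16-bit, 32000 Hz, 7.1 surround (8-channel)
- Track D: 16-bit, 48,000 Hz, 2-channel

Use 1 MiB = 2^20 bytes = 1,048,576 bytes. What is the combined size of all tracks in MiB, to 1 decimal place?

1 h 3 min 30 s = 3,810 s.
Track A: 44,100 × 3,810 × 3 × 2 = 1,008,126,000 bytes.
Track B: 48,000 × 3,810 × 3 × 4 = 2,194,560,000 bytes.
Track C: 32,000 × 3,810 × 2 × 8 = 1,950,720,000 bytes.
Track D: 48,000 × 3,810 × 2 × 2 = 731,520,000 bytes.
Total = 5,884,926,000 bytes = 5612.3 MiB.

5612.3 MiB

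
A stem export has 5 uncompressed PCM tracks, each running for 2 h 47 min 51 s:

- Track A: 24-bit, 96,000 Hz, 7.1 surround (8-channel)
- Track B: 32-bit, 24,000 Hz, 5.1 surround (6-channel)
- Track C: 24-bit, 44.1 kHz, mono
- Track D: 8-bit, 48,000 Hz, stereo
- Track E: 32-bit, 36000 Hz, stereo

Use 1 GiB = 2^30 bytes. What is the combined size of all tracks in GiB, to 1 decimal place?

2 h 47 min 51 s = 10,071 s.
Track A: 96,000 × 10,071 × 3 × 8 = 23,203,584,000 bytes.
Track B: 24,000 × 10,071 × 4 × 6 = 5,800,896,000 bytes.
Track C: 44,100 × 10,071 × 3 × 1 = 1,332,393,300 bytes.
Track D: 48,000 × 10,071 × 1 × 2 = 966,816,000 bytes.
Track E: 36,000 × 10,071 × 4 × 2 = 2,900,448,000 bytes.
Total = 34,204,137,300 bytes = 31.9 GiB.

31.9 GiB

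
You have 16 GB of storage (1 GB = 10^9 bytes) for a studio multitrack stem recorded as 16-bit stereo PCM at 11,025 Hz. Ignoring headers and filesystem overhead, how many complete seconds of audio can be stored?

Uncompressed byte rate = 11,025 × 2 × 2 = 44,100 bytes/s.
Capacity = 16 × 1,000,000,000 = 16,000,000,000 bytes.
16,000,000,000 / 44,100 ≈ 362811.79 s → 362,811 seconds.

362,811 seconds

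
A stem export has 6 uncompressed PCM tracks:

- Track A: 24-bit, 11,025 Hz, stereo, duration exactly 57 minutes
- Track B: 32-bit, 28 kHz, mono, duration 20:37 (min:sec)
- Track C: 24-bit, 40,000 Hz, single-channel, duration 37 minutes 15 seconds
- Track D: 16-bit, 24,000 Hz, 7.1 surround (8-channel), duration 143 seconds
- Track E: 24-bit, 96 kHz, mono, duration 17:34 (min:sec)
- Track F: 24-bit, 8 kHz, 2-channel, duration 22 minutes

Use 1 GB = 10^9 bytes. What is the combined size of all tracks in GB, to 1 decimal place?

Track A: exactly 57 minutes = 3,420 s; 11,025 × 3,420 × 3 × 2 = 226,233,000 bytes.
Track B: 20:37 (min:sec) = 1,237 s; 28,000 × 1,237 × 4 × 1 = 138,544,000 bytes.
Track C: 37 minutes 15 seconds = 2,235 s; 40,000 × 2,235 × 3 × 1 = 268,200,000 bytes.
Track D: 24,000 × 143 × 2 × 8 = 54,912,000 bytes.
Track E: 17:34 (min:sec) = 1,054 s; 96,000 × 1,054 × 3 × 1 = 303,552,000 bytes.
Track F: 22 minutes = 1,320 s; 8,000 × 1,320 × 3 × 2 = 63,360,000 bytes.
Total = 1,054,801,000 bytes = 1.1 GB.

1.1 GB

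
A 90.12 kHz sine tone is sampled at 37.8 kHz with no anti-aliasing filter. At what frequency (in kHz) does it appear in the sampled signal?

Nyquist = 37,800/2 = 18,900 Hz; 90,120 Hz exceeds it.
Alias = |90,120 − 2×37,800| = |90,120 − 75,600| = 14,520 Hz = 14.52 kHz.

14.52 kHz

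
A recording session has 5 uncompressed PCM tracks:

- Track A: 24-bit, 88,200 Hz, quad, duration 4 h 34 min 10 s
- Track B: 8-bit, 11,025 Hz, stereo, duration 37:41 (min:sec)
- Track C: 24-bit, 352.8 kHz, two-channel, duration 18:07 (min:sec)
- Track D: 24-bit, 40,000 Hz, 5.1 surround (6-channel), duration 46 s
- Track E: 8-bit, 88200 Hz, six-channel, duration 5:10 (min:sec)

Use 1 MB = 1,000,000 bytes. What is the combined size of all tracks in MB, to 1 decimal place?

Track A: 4 h 34 min 10 s = 16,450 s; 88,200 × 16,450 × 3 × 4 = 17,410,680,000 bytes.
Track B: 37:41 (min:sec) = 2,261 s; 11,025 × 2,261 × 1 × 2 = 49,855,050 bytes.
Track C: 18:07 (min:sec) = 1,087 s; 352,800 × 1,087 × 3 × 2 = 2,300,961,600 bytes.
Track D: 40,000 × 46 × 3 × 6 = 33,120,000 bytes.
Track E: 5:10 (min:sec) = 310 s; 88,200 × 310 × 1 × 6 = 164,052,000 bytes.
Total = 19,958,668,650 bytes = 19958.7 MB.

19958.7 MB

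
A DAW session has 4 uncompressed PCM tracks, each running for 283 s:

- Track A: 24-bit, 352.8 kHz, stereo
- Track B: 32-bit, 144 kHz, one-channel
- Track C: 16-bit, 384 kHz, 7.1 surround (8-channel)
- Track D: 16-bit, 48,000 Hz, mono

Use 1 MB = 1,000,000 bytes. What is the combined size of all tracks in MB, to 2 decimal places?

2527.98 MB

Track A: 352,800 × 283 × 3 × 2 = 599,054,400 bytes.
Track B: 144,000 × 283 × 4 × 1 = 163,008,000 bytes.
Track C: 384,000 × 283 × 2 × 8 = 1,738,752,000 bytes.
Track D: 48,000 × 283 × 2 × 1 = 27,168,000 bytes.
Total = 2,527,982,400 bytes = 2527.98 MB.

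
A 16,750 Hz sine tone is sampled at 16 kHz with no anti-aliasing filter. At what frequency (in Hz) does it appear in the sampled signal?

750 Hz

Nyquist = 16,000/2 = 8,000 Hz; 16,750 Hz exceeds it.
Alias = |16,750 − 1×16,000| = |16,750 − 16,000| = 750 Hz.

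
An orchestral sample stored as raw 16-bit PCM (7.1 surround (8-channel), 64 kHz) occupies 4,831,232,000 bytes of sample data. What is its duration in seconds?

Byte rate = 64,000 × 2 × 8 = 1,024,000 bytes/s.
Duration = 4,831,232,000 / 1,024,000 = 4,718 s.

4,718 seconds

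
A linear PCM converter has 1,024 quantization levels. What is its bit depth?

10 bits

log2(1,024) = 10.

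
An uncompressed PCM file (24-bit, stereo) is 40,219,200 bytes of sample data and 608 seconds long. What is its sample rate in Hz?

11,025 Hz

Bytes = sample_rate × seconds × bytes_per_sample × channels.
sample_rate = 40,219,200 / (608 × 3 × 2) = 40,219,200 / 3,648 = 11,025 Hz.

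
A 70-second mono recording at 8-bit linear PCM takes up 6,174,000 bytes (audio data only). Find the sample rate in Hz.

88,200 Hz

Bytes = sample_rate × seconds × bytes_per_sample × channels.
sample_rate = 6,174,000 / (70 × 1 × 1) = 6,174,000 / 70 = 88,200 Hz.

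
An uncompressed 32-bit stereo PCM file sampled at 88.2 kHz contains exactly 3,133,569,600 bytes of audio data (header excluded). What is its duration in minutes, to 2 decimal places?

74.02 minutes

Byte rate = 88,200 × 4 × 2 = 705,600 bytes/s.
Duration = 3,133,569,600 / 705,600 = 4,441 s.
4,441 s / 60 = 74.02 minutes.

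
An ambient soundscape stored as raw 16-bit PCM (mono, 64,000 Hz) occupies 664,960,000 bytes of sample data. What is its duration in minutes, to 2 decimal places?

86.58 minutes

Byte rate = 64,000 × 2 × 1 = 128,000 bytes/s.
Duration = 664,960,000 / 128,000 = 5,195 s.
5,195 s / 60 = 86.58 minutes.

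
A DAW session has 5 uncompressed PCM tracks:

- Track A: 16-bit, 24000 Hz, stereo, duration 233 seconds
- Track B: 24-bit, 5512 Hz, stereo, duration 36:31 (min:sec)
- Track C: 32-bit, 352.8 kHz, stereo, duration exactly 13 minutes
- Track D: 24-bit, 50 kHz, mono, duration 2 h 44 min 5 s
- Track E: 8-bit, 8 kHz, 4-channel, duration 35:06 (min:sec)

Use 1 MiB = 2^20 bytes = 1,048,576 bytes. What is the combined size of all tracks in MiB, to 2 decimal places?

3662.53 MiB

Track A: 24,000 × 233 × 2 × 2 = 22,368,000 bytes.
Track B: 36:31 (min:sec) = 2,191 s; 5,512 × 2,191 × 3 × 2 = 72,460,752 bytes.
Track C: exactly 13 minutes = 780 s; 352,800 × 780 × 4 × 2 = 2,201,472,000 bytes.
Track D: 2 h 44 min 5 s = 9,845 s; 50,000 × 9,845 × 3 × 1 = 1,476,750,000 bytes.
Track E: 35:06 (min:sec) = 2,106 s; 8,000 × 2,106 × 1 × 4 = 67,392,000 bytes.
Total = 3,840,442,752 bytes = 3662.53 MiB.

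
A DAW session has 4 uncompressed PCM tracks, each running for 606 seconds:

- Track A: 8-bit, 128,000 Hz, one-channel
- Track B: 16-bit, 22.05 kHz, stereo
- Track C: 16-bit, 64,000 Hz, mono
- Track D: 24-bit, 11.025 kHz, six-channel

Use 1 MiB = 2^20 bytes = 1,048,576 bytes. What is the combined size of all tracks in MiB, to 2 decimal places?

313.61 MiB

Track A: 128,000 × 606 × 1 × 1 = 77,568,000 bytes.
Track B: 22,050 × 606 × 2 × 2 = 53,449,200 bytes.
Track C: 64,000 × 606 × 2 × 1 = 77,568,000 bytes.
Track D: 11,025 × 606 × 3 × 6 = 120,260,700 bytes.
Total = 328,845,900 bytes = 313.61 MiB.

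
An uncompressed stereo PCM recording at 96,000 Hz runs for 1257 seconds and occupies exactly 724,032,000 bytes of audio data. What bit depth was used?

Bytes per sample = 724,032,000 / (96,000 × 1,257 × 2) = 724,032,000 / 241,344,000 = 3.
Bit depth = 3 × 8 = 24 bits.

24 bits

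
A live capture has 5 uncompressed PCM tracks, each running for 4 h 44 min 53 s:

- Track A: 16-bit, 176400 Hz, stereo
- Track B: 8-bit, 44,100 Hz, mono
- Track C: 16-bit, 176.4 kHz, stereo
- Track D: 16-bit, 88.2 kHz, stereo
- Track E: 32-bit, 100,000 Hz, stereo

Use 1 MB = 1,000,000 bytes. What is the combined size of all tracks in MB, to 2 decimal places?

44580.25 MB

4 h 44 min 53 s = 17,093 s.
Track A: 176,400 × 17,093 × 2 × 2 = 12,060,820,800 bytes.
Track B: 44,100 × 17,093 × 1 × 1 = 753,801,300 bytes.
Track C: 176,400 × 17,093 × 2 × 2 = 12,060,820,800 bytes.
Track D: 88,200 × 17,093 × 2 × 2 = 6,030,410,400 bytes.
Track E: 100,000 × 17,093 × 4 × 2 = 13,674,400,000 bytes.
Total = 44,580,253,300 bytes = 44580.25 MB.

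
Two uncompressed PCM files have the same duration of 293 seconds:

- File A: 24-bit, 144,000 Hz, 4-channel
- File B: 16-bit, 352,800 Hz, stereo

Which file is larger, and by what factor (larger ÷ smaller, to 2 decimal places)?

File A, by a factor of 1.22

File A: 144,000 × 3 × 4 = 1,728,000 bytes/s.
File B: 352,800 × 2 × 2 = 1,411,200 bytes/s.
File A is larger; ratio = 506,304,000 / 413,481,600 = 1.22.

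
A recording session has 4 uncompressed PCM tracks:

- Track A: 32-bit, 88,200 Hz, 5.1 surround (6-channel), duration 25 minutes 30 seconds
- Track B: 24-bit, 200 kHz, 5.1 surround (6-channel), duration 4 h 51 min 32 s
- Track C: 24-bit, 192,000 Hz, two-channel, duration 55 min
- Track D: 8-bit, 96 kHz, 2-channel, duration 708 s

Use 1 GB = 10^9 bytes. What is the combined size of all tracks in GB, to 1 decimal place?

70.1 GB

Track A: 25 minutes 30 seconds = 1,530 s; 88,200 × 1,530 × 4 × 6 = 3,238,704,000 bytes.
Track B: 4 h 51 min 32 s = 17,492 s; 200,000 × 17,492 × 3 × 6 = 62,971,200,000 bytes.
Track C: 55 min = 3,300 s; 192,000 × 3,300 × 3 × 2 = 3,801,600,000 bytes.
Track D: 96,000 × 708 × 1 × 2 = 135,936,000 bytes.
Total = 70,147,440,000 bytes = 70.1 GB.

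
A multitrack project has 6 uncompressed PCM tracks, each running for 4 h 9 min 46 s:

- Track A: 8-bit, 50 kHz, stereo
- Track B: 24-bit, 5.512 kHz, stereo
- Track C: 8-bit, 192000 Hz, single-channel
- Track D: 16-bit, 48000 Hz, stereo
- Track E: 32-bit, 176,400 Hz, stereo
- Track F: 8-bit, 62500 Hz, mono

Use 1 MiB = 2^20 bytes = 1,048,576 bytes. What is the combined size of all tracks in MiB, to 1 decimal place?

4 h 9 min 46 s = 14,986 s.
Track A: 50,000 × 14,986 × 1 × 2 = 1,498,600,000 bytes.
Track B: 5,512 × 14,986 × 3 × 2 = 495,616,992 bytes.
Track C: 192,000 × 14,986 × 1 × 1 = 2,877,312,000 bytes.
Track D: 48,000 × 14,986 × 2 × 2 = 2,877,312,000 bytes.
Track E: 176,400 × 14,986 × 4 × 2 = 21,148,243,200 bytes.
Track F: 62,500 × 14,986 × 1 × 1 = 936,625,000 bytes.
Total = 29,833,709,192 bytes = 28451.6 MiB.

28451.6 MiB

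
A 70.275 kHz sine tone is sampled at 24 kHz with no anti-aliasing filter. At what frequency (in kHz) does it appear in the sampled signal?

1.725 kHz

Nyquist = 24,000/2 = 12,000 Hz; 70,275 Hz exceeds it.
Alias = |70,275 − 3×24,000| = |70,275 − 72,000| = 1,725 Hz = 1.725 kHz.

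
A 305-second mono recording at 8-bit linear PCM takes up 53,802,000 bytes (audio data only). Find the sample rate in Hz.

Bytes = sample_rate × seconds × bytes_per_sample × channels.
sample_rate = 53,802,000 / (305 × 1 × 1) = 53,802,000 / 305 = 176,400 Hz.

176,400 Hz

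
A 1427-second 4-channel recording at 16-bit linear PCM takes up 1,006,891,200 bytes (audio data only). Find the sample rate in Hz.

Bytes = sample_rate × seconds × bytes_per_sample × channels.
sample_rate = 1,006,891,200 / (1,427 × 2 × 4) = 1,006,891,200 / 11,416 = 88,200 Hz.

88,200 Hz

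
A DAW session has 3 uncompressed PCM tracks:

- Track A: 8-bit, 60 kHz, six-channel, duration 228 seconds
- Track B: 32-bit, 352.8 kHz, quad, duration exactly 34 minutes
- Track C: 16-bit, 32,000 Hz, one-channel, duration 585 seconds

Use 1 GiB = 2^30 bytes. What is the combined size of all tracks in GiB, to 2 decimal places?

Track A: 60,000 × 228 × 1 × 6 = 82,080,000 bytes.
Track B: exactly 34 minutes = 2,040 s; 352,800 × 2,040 × 4 × 4 = 11,515,392,000 bytes.
Track C: 32,000 × 585 × 2 × 1 = 37,440,000 bytes.
Total = 11,634,912,000 bytes = 10.84 GiB.

10.84 GiB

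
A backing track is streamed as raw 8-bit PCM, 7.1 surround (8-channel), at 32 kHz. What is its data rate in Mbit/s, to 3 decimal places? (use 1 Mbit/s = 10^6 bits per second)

Bit rate = 32,000 × 8 × 8 = 2,048,000 bits/s.
= 2.048 Mbit/s.

2.048 Mbit/s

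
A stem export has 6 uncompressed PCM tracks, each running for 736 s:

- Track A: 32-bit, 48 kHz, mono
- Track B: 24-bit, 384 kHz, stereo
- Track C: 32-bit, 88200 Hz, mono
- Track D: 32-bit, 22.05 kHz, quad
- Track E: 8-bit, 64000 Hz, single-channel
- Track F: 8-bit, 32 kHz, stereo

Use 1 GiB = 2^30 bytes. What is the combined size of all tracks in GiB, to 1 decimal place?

Track A: 48,000 × 736 × 4 × 1 = 141,312,000 bytes.
Track B: 384,000 × 736 × 3 × 2 = 1,695,744,000 bytes.
Track C: 88,200 × 736 × 4 × 1 = 259,660,800 bytes.
Track D: 22,050 × 736 × 4 × 4 = 259,660,800 bytes.
Track E: 64,000 × 736 × 1 × 1 = 47,104,000 bytes.
Track F: 32,000 × 736 × 1 × 2 = 47,104,000 bytes.
Total = 2,450,585,600 bytes = 2.3 GiB.

2.3 GiB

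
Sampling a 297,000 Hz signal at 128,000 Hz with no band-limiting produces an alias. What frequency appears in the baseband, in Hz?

41,000 Hz

Nyquist = 128,000/2 = 64,000 Hz; 297,000 Hz exceeds it.
Alias = |297,000 − 2×128,000| = |297,000 − 256,000| = 41,000 Hz.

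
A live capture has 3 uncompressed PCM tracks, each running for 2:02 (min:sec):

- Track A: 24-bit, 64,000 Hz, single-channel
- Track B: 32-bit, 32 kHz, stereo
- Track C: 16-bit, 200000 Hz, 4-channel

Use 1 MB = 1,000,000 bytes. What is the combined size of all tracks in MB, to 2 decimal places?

249.86 MB

2:02 (min:sec) = 122 s.
Track A: 64,000 × 122 × 3 × 1 = 23,424,000 bytes.
Track B: 32,000 × 122 × 4 × 2 = 31,232,000 bytes.
Track C: 200,000 × 122 × 2 × 4 = 195,200,000 bytes.
Total = 249,856,000 bytes = 249.86 MB.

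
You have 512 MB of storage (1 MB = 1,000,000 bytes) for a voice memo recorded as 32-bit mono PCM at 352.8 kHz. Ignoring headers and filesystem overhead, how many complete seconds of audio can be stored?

362 seconds

Uncompressed byte rate = 352,800 × 4 × 1 = 1,411,200 bytes/s.
Capacity = 512 × 1,000,000 = 512,000,000 bytes.
512,000,000 / 1,411,200 ≈ 362.81 s → 362 seconds.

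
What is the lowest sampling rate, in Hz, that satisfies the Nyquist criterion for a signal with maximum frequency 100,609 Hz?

Minimum sample rate = 2 × 100,609 Hz = 201,218 Hz.

201,218 Hz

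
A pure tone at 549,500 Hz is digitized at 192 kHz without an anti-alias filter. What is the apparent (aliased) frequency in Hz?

Nyquist = 192,000/2 = 96,000 Hz; 549,500 Hz exceeds it.
Alias = |549,500 − 3×192,000| = |549,500 − 576,000| = 26,500 Hz.

26,500 Hz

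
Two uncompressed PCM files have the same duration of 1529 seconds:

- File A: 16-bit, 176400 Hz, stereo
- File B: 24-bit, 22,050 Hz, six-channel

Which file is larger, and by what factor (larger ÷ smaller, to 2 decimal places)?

File A, by a factor of 1.78

File A: 176,400 × 2 × 2 = 705,600 bytes/s.
File B: 22,050 × 3 × 6 = 396,900 bytes/s.
File A is larger; ratio = 1,078,862,400 / 606,860,100 = 1.78.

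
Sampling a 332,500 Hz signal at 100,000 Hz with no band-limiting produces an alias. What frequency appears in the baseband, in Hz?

Nyquist = 100,000/2 = 50,000 Hz; 332,500 Hz exceeds it.
Alias = |332,500 − 3×100,000| = |332,500 − 300,000| = 32,500 Hz.

32,500 Hz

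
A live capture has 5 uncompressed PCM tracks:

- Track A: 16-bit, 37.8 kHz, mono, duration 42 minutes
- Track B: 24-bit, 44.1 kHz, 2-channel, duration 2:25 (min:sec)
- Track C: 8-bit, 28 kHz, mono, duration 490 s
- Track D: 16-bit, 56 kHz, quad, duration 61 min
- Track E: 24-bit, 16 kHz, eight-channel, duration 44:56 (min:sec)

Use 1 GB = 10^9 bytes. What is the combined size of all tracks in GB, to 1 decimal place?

Track A: 42 minutes = 2,520 s; 37,800 × 2,520 × 2 × 1 = 190,512,000 bytes.
Track B: 2:25 (min:sec) = 145 s; 44,100 × 145 × 3 × 2 = 38,367,000 bytes.
Track C: 28,000 × 490 × 1 × 1 = 13,720,000 bytes.
Track D: 61 min = 3,660 s; 56,000 × 3,660 × 2 × 4 = 1,639,680,000 bytes.
Track E: 44:56 (min:sec) = 2,696 s; 16,000 × 2,696 × 3 × 8 = 1,035,264,000 bytes.
Total = 2,917,543,000 bytes = 2.9 GB.

2.9 GB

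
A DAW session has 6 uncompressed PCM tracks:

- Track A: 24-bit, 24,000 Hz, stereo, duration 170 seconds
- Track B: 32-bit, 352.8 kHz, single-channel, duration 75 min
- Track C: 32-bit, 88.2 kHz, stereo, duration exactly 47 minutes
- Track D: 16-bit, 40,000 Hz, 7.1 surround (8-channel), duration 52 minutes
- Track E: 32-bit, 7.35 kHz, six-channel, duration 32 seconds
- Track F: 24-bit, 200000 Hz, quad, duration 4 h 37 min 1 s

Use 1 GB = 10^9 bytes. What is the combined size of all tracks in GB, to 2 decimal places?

50.26 GB

Track A: 24,000 × 170 × 3 × 2 = 24,480,000 bytes.
Track B: 75 min = 4,500 s; 352,800 × 4,500 × 4 × 1 = 6,350,400,000 bytes.
Track C: exactly 47 minutes = 2,820 s; 88,200 × 2,820 × 4 × 2 = 1,989,792,000 bytes.
Track D: 52 minutes = 3,120 s; 40,000 × 3,120 × 2 × 8 = 1,996,800,000 bytes.
Track E: 7,350 × 32 × 4 × 6 = 5,644,800 bytes.
Track F: 4 h 37 min 1 s = 16,621 s; 200,000 × 16,621 × 3 × 4 = 39,890,400,000 bytes.
Total = 50,257,516,800 bytes = 50.26 GB.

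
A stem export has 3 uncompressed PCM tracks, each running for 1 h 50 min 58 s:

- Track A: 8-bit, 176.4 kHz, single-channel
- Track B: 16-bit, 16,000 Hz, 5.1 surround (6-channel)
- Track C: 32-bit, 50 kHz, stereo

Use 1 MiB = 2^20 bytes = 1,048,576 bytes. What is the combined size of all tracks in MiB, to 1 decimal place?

4879.0 MiB

1 h 50 min 58 s = 6,658 s.
Track A: 176,400 × 6,658 × 1 × 1 = 1,174,471,200 bytes.
Track B: 16,000 × 6,658 × 2 × 6 = 1,278,336,000 bytes.
Track C: 50,000 × 6,658 × 4 × 2 = 2,663,200,000 bytes.
Total = 5,116,007,200 bytes = 4879.0 MiB.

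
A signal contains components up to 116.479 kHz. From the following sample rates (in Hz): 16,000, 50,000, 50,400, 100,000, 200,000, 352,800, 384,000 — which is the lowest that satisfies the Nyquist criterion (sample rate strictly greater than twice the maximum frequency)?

352,800 Hz

Need sample rate > 2 × 116,479 = 232,958 Hz.
Lowest listed rate above 232,958 Hz is 352,800 Hz.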